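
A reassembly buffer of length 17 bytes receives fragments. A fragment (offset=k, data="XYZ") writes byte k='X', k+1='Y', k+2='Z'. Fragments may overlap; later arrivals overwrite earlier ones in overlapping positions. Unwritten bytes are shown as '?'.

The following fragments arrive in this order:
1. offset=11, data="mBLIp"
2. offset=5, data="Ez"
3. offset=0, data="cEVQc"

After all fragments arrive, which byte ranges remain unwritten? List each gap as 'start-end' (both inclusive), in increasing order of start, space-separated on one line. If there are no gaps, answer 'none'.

Fragment 1: offset=11 len=5
Fragment 2: offset=5 len=2
Fragment 3: offset=0 len=5
Gaps: 7-10 16-16

Answer: 7-10 16-16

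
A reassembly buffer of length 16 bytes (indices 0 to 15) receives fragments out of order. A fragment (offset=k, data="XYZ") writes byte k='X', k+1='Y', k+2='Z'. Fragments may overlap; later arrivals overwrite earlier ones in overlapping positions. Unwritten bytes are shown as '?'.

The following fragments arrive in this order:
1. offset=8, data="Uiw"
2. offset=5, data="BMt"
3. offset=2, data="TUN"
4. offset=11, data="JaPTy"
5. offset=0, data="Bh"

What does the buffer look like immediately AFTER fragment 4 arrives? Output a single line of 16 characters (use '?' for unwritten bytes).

Answer: ??TUNBMtUiwJaPTy

Derivation:
Fragment 1: offset=8 data="Uiw" -> buffer=????????Uiw?????
Fragment 2: offset=5 data="BMt" -> buffer=?????BMtUiw?????
Fragment 3: offset=2 data="TUN" -> buffer=??TUNBMtUiw?????
Fragment 4: offset=11 data="JaPTy" -> buffer=??TUNBMtUiwJaPTy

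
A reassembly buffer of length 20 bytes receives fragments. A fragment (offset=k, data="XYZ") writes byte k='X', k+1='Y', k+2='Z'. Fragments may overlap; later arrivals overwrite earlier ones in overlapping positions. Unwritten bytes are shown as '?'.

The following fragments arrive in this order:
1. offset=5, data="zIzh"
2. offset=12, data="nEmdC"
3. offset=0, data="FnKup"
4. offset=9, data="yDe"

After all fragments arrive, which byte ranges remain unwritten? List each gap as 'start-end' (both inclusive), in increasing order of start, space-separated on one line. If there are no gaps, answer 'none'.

Fragment 1: offset=5 len=4
Fragment 2: offset=12 len=5
Fragment 3: offset=0 len=5
Fragment 4: offset=9 len=3
Gaps: 17-19

Answer: 17-19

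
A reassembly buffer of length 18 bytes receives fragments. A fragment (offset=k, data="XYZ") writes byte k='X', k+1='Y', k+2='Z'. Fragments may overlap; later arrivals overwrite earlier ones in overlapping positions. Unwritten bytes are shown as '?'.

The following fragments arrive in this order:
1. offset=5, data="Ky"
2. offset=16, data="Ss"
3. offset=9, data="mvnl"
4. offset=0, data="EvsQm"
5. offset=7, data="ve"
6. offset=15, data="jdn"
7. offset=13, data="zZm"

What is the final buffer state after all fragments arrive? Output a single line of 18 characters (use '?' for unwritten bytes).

Fragment 1: offset=5 data="Ky" -> buffer=?????Ky???????????
Fragment 2: offset=16 data="Ss" -> buffer=?????Ky?????????Ss
Fragment 3: offset=9 data="mvnl" -> buffer=?????Ky??mvnl???Ss
Fragment 4: offset=0 data="EvsQm" -> buffer=EvsQmKy??mvnl???Ss
Fragment 5: offset=7 data="ve" -> buffer=EvsQmKyvemvnl???Ss
Fragment 6: offset=15 data="jdn" -> buffer=EvsQmKyvemvnl??jdn
Fragment 7: offset=13 data="zZm" -> buffer=EvsQmKyvemvnlzZmdn

Answer: EvsQmKyvemvnlzZmdn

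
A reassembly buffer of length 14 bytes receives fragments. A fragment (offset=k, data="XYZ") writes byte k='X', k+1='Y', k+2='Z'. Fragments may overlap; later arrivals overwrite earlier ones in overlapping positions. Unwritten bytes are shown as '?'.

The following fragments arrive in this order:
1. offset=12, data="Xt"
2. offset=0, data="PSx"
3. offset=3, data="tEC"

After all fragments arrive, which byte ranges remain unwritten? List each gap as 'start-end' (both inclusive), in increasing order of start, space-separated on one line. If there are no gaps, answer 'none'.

Fragment 1: offset=12 len=2
Fragment 2: offset=0 len=3
Fragment 3: offset=3 len=3
Gaps: 6-11

Answer: 6-11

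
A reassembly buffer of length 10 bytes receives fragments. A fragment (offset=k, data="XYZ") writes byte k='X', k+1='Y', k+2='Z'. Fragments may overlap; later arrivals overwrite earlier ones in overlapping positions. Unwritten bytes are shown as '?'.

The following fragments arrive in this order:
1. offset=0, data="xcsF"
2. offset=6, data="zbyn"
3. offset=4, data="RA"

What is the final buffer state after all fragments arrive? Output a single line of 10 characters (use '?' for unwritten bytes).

Answer: xcsFRAzbyn

Derivation:
Fragment 1: offset=0 data="xcsF" -> buffer=xcsF??????
Fragment 2: offset=6 data="zbyn" -> buffer=xcsF??zbyn
Fragment 3: offset=4 data="RA" -> buffer=xcsFRAzbyn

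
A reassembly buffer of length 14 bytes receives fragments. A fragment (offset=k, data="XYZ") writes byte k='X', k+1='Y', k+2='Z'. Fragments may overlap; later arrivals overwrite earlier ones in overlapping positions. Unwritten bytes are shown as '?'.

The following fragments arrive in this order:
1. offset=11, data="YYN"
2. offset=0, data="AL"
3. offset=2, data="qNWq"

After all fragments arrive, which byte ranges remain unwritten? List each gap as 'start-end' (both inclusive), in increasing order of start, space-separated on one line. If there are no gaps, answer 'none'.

Fragment 1: offset=11 len=3
Fragment 2: offset=0 len=2
Fragment 3: offset=2 len=4
Gaps: 6-10

Answer: 6-10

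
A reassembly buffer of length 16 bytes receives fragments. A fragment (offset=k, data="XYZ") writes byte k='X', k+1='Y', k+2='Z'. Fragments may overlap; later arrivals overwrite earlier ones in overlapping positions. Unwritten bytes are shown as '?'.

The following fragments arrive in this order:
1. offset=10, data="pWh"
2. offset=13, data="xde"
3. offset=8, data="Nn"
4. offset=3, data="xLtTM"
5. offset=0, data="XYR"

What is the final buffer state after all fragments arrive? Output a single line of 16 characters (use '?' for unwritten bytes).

Fragment 1: offset=10 data="pWh" -> buffer=??????????pWh???
Fragment 2: offset=13 data="xde" -> buffer=??????????pWhxde
Fragment 3: offset=8 data="Nn" -> buffer=????????NnpWhxde
Fragment 4: offset=3 data="xLtTM" -> buffer=???xLtTMNnpWhxde
Fragment 5: offset=0 data="XYR" -> buffer=XYRxLtTMNnpWhxde

Answer: XYRxLtTMNnpWhxde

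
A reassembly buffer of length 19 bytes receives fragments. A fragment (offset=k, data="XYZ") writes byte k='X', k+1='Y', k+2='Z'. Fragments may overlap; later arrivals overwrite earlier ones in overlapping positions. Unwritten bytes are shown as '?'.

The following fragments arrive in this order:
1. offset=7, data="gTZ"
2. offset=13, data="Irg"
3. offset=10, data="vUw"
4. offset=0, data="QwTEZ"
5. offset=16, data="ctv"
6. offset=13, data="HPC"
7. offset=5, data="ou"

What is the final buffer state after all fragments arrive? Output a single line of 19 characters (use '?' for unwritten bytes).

Fragment 1: offset=7 data="gTZ" -> buffer=???????gTZ?????????
Fragment 2: offset=13 data="Irg" -> buffer=???????gTZ???Irg???
Fragment 3: offset=10 data="vUw" -> buffer=???????gTZvUwIrg???
Fragment 4: offset=0 data="QwTEZ" -> buffer=QwTEZ??gTZvUwIrg???
Fragment 5: offset=16 data="ctv" -> buffer=QwTEZ??gTZvUwIrgctv
Fragment 6: offset=13 data="HPC" -> buffer=QwTEZ??gTZvUwHPCctv
Fragment 7: offset=5 data="ou" -> buffer=QwTEZougTZvUwHPCctv

Answer: QwTEZougTZvUwHPCctv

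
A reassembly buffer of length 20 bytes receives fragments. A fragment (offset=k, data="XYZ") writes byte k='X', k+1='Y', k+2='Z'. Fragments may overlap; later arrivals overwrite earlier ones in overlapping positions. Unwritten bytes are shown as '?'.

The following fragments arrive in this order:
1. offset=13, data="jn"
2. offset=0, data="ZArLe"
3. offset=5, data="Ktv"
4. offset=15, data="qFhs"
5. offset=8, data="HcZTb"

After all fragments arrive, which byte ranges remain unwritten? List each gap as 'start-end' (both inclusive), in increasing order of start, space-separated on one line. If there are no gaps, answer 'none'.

Fragment 1: offset=13 len=2
Fragment 2: offset=0 len=5
Fragment 3: offset=5 len=3
Fragment 4: offset=15 len=4
Fragment 5: offset=8 len=5
Gaps: 19-19

Answer: 19-19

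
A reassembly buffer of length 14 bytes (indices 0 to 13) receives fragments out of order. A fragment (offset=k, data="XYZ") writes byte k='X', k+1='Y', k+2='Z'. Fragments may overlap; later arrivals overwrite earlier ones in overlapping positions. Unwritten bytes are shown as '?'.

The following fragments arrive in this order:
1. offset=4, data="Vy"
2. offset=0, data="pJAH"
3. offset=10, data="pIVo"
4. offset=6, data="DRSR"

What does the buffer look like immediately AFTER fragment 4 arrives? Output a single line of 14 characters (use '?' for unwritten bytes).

Answer: pJAHVyDRSRpIVo

Derivation:
Fragment 1: offset=4 data="Vy" -> buffer=????Vy????????
Fragment 2: offset=0 data="pJAH" -> buffer=pJAHVy????????
Fragment 3: offset=10 data="pIVo" -> buffer=pJAHVy????pIVo
Fragment 4: offset=6 data="DRSR" -> buffer=pJAHVyDRSRpIVo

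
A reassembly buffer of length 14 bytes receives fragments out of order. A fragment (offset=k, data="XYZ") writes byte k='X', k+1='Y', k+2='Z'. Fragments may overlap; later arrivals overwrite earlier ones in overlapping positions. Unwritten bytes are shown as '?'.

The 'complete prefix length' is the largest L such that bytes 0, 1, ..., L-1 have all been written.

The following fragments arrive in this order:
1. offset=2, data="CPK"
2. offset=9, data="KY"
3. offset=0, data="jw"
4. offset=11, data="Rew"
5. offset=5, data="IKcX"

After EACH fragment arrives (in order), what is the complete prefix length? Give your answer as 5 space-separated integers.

Fragment 1: offset=2 data="CPK" -> buffer=??CPK????????? -> prefix_len=0
Fragment 2: offset=9 data="KY" -> buffer=??CPK????KY??? -> prefix_len=0
Fragment 3: offset=0 data="jw" -> buffer=jwCPK????KY??? -> prefix_len=5
Fragment 4: offset=11 data="Rew" -> buffer=jwCPK????KYRew -> prefix_len=5
Fragment 5: offset=5 data="IKcX" -> buffer=jwCPKIKcXKYRew -> prefix_len=14

Answer: 0 0 5 5 14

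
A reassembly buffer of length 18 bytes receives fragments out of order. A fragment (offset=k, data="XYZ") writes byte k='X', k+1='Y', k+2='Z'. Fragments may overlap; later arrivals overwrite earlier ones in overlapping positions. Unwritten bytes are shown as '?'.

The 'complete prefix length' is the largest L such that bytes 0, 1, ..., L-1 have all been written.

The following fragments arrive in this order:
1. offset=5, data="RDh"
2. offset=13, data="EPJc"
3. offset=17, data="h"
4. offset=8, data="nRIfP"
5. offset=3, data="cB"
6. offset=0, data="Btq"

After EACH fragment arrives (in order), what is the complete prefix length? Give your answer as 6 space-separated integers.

Fragment 1: offset=5 data="RDh" -> buffer=?????RDh?????????? -> prefix_len=0
Fragment 2: offset=13 data="EPJc" -> buffer=?????RDh?????EPJc? -> prefix_len=0
Fragment 3: offset=17 data="h" -> buffer=?????RDh?????EPJch -> prefix_len=0
Fragment 4: offset=8 data="nRIfP" -> buffer=?????RDhnRIfPEPJch -> prefix_len=0
Fragment 5: offset=3 data="cB" -> buffer=???cBRDhnRIfPEPJch -> prefix_len=0
Fragment 6: offset=0 data="Btq" -> buffer=BtqcBRDhnRIfPEPJch -> prefix_len=18

Answer: 0 0 0 0 0 18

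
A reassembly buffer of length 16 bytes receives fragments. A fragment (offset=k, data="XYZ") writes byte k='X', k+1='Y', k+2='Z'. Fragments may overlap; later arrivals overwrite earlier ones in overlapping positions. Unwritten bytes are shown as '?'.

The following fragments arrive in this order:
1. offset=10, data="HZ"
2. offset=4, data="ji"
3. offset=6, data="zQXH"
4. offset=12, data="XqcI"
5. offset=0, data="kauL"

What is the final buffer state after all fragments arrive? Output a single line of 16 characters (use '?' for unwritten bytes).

Fragment 1: offset=10 data="HZ" -> buffer=??????????HZ????
Fragment 2: offset=4 data="ji" -> buffer=????ji????HZ????
Fragment 3: offset=6 data="zQXH" -> buffer=????jizQXHHZ????
Fragment 4: offset=12 data="XqcI" -> buffer=????jizQXHHZXqcI
Fragment 5: offset=0 data="kauL" -> buffer=kauLjizQXHHZXqcI

Answer: kauLjizQXHHZXqcI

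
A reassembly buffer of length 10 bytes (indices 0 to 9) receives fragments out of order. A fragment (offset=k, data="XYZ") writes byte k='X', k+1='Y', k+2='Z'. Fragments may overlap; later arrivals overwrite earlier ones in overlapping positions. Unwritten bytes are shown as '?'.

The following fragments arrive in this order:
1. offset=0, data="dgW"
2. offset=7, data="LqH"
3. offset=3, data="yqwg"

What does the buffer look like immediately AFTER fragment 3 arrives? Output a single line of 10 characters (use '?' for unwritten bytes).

Fragment 1: offset=0 data="dgW" -> buffer=dgW???????
Fragment 2: offset=7 data="LqH" -> buffer=dgW????LqH
Fragment 3: offset=3 data="yqwg" -> buffer=dgWyqwgLqH

Answer: dgWyqwgLqH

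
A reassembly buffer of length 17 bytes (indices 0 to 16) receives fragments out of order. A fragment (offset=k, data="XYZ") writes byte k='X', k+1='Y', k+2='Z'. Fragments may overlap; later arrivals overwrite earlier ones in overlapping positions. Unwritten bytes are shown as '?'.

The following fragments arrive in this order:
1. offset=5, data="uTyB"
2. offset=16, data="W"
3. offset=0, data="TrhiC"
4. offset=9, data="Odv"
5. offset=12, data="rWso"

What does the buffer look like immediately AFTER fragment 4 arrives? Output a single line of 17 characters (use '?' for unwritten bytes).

Fragment 1: offset=5 data="uTyB" -> buffer=?????uTyB????????
Fragment 2: offset=16 data="W" -> buffer=?????uTyB???????W
Fragment 3: offset=0 data="TrhiC" -> buffer=TrhiCuTyB???????W
Fragment 4: offset=9 data="Odv" -> buffer=TrhiCuTyBOdv????W

Answer: TrhiCuTyBOdv????W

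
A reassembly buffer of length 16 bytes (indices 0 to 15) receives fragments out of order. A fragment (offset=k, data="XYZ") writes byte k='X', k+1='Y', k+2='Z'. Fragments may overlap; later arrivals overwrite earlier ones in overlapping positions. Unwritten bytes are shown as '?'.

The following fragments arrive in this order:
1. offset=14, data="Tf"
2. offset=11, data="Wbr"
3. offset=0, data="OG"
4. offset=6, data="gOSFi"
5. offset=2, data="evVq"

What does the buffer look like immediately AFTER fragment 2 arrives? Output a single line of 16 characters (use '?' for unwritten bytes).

Answer: ???????????WbrTf

Derivation:
Fragment 1: offset=14 data="Tf" -> buffer=??????????????Tf
Fragment 2: offset=11 data="Wbr" -> buffer=???????????WbrTf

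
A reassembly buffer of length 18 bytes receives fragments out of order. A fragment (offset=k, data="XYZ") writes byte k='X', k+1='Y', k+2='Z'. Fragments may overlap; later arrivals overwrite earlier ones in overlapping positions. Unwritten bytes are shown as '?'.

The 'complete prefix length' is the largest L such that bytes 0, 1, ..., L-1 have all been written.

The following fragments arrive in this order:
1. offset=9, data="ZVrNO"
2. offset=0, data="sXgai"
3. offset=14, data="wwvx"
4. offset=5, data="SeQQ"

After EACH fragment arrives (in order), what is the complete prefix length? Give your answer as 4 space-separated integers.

Answer: 0 5 5 18

Derivation:
Fragment 1: offset=9 data="ZVrNO" -> buffer=?????????ZVrNO???? -> prefix_len=0
Fragment 2: offset=0 data="sXgai" -> buffer=sXgai????ZVrNO???? -> prefix_len=5
Fragment 3: offset=14 data="wwvx" -> buffer=sXgai????ZVrNOwwvx -> prefix_len=5
Fragment 4: offset=5 data="SeQQ" -> buffer=sXgaiSeQQZVrNOwwvx -> prefix_len=18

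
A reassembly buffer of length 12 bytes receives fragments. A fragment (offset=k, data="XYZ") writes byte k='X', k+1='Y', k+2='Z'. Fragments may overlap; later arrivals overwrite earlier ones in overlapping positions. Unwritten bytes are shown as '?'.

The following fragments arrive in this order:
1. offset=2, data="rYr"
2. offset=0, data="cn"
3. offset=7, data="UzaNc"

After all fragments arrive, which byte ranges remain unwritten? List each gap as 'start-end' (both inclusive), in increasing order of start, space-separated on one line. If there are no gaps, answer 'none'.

Answer: 5-6

Derivation:
Fragment 1: offset=2 len=3
Fragment 2: offset=0 len=2
Fragment 3: offset=7 len=5
Gaps: 5-6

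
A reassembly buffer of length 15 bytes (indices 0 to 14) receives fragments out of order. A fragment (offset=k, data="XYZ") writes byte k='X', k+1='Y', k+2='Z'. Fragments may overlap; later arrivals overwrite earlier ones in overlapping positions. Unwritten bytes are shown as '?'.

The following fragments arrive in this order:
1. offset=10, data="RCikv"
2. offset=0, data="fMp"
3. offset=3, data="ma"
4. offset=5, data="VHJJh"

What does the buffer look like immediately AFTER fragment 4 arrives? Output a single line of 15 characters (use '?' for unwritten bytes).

Fragment 1: offset=10 data="RCikv" -> buffer=??????????RCikv
Fragment 2: offset=0 data="fMp" -> buffer=fMp???????RCikv
Fragment 3: offset=3 data="ma" -> buffer=fMpma?????RCikv
Fragment 4: offset=5 data="VHJJh" -> buffer=fMpmaVHJJhRCikv

Answer: fMpmaVHJJhRCikv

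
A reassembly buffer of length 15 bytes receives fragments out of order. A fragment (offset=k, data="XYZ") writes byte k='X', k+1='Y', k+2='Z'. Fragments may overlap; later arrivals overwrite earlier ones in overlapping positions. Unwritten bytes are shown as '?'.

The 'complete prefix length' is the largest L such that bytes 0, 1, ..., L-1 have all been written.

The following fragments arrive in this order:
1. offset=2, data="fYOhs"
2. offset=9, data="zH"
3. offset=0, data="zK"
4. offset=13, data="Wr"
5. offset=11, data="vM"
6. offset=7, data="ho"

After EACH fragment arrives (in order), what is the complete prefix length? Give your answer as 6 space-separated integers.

Fragment 1: offset=2 data="fYOhs" -> buffer=??fYOhs???????? -> prefix_len=0
Fragment 2: offset=9 data="zH" -> buffer=??fYOhs??zH???? -> prefix_len=0
Fragment 3: offset=0 data="zK" -> buffer=zKfYOhs??zH???? -> prefix_len=7
Fragment 4: offset=13 data="Wr" -> buffer=zKfYOhs??zH??Wr -> prefix_len=7
Fragment 5: offset=11 data="vM" -> buffer=zKfYOhs??zHvMWr -> prefix_len=7
Fragment 6: offset=7 data="ho" -> buffer=zKfYOhshozHvMWr -> prefix_len=15

Answer: 0 0 7 7 7 15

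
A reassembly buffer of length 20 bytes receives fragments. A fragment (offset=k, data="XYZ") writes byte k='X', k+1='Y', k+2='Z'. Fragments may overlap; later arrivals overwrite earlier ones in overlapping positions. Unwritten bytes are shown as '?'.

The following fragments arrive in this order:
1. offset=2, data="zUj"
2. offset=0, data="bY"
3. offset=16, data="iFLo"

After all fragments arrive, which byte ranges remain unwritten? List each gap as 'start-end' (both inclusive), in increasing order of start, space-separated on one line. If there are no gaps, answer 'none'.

Answer: 5-15

Derivation:
Fragment 1: offset=2 len=3
Fragment 2: offset=0 len=2
Fragment 3: offset=16 len=4
Gaps: 5-15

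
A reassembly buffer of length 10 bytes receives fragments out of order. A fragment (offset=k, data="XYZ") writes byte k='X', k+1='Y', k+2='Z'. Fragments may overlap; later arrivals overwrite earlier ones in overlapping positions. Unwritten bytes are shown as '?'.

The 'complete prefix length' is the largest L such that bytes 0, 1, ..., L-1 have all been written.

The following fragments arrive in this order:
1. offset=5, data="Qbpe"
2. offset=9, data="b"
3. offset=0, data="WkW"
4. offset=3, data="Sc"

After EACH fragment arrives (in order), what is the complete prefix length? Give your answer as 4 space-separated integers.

Fragment 1: offset=5 data="Qbpe" -> buffer=?????Qbpe? -> prefix_len=0
Fragment 2: offset=9 data="b" -> buffer=?????Qbpeb -> prefix_len=0
Fragment 3: offset=0 data="WkW" -> buffer=WkW??Qbpeb -> prefix_len=3
Fragment 4: offset=3 data="Sc" -> buffer=WkWScQbpeb -> prefix_len=10

Answer: 0 0 3 10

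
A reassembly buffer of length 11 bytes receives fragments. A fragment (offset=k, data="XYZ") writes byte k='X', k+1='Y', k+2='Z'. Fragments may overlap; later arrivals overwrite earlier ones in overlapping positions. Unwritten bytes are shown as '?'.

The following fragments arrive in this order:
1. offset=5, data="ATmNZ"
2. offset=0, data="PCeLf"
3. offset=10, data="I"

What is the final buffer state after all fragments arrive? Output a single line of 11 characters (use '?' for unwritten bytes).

Fragment 1: offset=5 data="ATmNZ" -> buffer=?????ATmNZ?
Fragment 2: offset=0 data="PCeLf" -> buffer=PCeLfATmNZ?
Fragment 3: offset=10 data="I" -> buffer=PCeLfATmNZI

Answer: PCeLfATmNZI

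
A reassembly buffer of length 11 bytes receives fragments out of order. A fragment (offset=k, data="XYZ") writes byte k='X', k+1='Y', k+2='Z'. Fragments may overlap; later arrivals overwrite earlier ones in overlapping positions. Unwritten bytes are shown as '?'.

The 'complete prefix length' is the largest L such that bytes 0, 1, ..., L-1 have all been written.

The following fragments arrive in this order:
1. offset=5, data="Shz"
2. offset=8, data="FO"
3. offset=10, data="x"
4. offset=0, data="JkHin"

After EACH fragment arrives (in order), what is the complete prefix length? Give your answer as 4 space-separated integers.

Answer: 0 0 0 11

Derivation:
Fragment 1: offset=5 data="Shz" -> buffer=?????Shz??? -> prefix_len=0
Fragment 2: offset=8 data="FO" -> buffer=?????ShzFO? -> prefix_len=0
Fragment 3: offset=10 data="x" -> buffer=?????ShzFOx -> prefix_len=0
Fragment 4: offset=0 data="JkHin" -> buffer=JkHinShzFOx -> prefix_len=11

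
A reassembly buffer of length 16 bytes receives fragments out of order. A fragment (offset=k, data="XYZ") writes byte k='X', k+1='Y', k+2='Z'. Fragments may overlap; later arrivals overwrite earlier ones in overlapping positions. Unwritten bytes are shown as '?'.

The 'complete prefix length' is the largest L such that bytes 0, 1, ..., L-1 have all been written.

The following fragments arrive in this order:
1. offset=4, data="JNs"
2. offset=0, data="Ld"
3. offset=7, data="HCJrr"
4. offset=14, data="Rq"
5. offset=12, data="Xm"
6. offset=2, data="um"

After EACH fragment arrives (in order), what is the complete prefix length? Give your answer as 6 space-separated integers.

Answer: 0 2 2 2 2 16

Derivation:
Fragment 1: offset=4 data="JNs" -> buffer=????JNs????????? -> prefix_len=0
Fragment 2: offset=0 data="Ld" -> buffer=Ld??JNs????????? -> prefix_len=2
Fragment 3: offset=7 data="HCJrr" -> buffer=Ld??JNsHCJrr???? -> prefix_len=2
Fragment 4: offset=14 data="Rq" -> buffer=Ld??JNsHCJrr??Rq -> prefix_len=2
Fragment 5: offset=12 data="Xm" -> buffer=Ld??JNsHCJrrXmRq -> prefix_len=2
Fragment 6: offset=2 data="um" -> buffer=LdumJNsHCJrrXmRq -> prefix_len=16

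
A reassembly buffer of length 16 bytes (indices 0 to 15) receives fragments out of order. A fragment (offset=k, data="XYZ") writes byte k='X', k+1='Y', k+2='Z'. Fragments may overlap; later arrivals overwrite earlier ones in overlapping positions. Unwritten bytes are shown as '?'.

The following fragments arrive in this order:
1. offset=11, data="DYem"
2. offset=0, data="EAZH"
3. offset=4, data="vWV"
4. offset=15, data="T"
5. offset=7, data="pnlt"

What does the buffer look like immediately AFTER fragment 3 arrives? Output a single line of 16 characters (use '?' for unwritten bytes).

Answer: EAZHvWV????DYem?

Derivation:
Fragment 1: offset=11 data="DYem" -> buffer=???????????DYem?
Fragment 2: offset=0 data="EAZH" -> buffer=EAZH???????DYem?
Fragment 3: offset=4 data="vWV" -> buffer=EAZHvWV????DYem?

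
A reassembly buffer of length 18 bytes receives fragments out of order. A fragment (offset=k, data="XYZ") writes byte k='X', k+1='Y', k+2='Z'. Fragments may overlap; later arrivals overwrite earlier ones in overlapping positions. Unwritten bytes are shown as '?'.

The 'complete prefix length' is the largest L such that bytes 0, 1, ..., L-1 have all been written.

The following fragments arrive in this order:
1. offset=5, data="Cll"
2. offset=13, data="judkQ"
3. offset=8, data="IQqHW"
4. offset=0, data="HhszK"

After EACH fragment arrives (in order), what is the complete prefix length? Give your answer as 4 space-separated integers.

Fragment 1: offset=5 data="Cll" -> buffer=?????Cll?????????? -> prefix_len=0
Fragment 2: offset=13 data="judkQ" -> buffer=?????Cll?????judkQ -> prefix_len=0
Fragment 3: offset=8 data="IQqHW" -> buffer=?????CllIQqHWjudkQ -> prefix_len=0
Fragment 4: offset=0 data="HhszK" -> buffer=HhszKCllIQqHWjudkQ -> prefix_len=18

Answer: 0 0 0 18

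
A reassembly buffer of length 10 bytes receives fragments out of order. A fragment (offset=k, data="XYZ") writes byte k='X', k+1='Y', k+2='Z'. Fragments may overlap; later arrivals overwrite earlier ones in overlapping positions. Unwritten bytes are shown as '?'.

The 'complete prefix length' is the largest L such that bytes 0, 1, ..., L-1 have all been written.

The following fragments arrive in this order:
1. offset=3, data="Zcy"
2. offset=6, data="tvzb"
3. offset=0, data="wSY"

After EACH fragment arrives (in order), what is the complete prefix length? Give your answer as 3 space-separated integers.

Answer: 0 0 10

Derivation:
Fragment 1: offset=3 data="Zcy" -> buffer=???Zcy???? -> prefix_len=0
Fragment 2: offset=6 data="tvzb" -> buffer=???Zcytvzb -> prefix_len=0
Fragment 3: offset=0 data="wSY" -> buffer=wSYZcytvzb -> prefix_len=10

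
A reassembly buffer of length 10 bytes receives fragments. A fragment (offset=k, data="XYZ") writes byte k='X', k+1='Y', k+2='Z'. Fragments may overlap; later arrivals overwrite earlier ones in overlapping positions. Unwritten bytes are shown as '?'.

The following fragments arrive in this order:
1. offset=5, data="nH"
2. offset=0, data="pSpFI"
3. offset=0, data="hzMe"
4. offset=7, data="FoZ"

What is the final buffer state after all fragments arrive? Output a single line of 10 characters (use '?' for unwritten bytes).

Answer: hzMeInHFoZ

Derivation:
Fragment 1: offset=5 data="nH" -> buffer=?????nH???
Fragment 2: offset=0 data="pSpFI" -> buffer=pSpFInH???
Fragment 3: offset=0 data="hzMe" -> buffer=hzMeInH???
Fragment 4: offset=7 data="FoZ" -> buffer=hzMeInHFoZ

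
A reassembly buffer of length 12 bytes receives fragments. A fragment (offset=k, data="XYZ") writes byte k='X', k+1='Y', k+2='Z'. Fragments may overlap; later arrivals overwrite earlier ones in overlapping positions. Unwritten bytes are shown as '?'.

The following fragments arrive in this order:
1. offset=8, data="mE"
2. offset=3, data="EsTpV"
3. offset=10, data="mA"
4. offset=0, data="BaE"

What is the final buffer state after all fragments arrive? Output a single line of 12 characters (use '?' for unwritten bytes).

Fragment 1: offset=8 data="mE" -> buffer=????????mE??
Fragment 2: offset=3 data="EsTpV" -> buffer=???EsTpVmE??
Fragment 3: offset=10 data="mA" -> buffer=???EsTpVmEmA
Fragment 4: offset=0 data="BaE" -> buffer=BaEEsTpVmEmA

Answer: BaEEsTpVmEmA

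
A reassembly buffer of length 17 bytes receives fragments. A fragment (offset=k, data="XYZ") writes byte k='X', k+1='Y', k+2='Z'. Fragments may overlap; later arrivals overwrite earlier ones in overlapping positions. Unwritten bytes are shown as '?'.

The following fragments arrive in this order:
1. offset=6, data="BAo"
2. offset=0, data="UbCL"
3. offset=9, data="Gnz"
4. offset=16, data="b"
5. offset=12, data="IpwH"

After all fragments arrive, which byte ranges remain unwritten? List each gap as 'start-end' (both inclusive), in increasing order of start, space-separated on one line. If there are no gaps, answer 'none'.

Answer: 4-5

Derivation:
Fragment 1: offset=6 len=3
Fragment 2: offset=0 len=4
Fragment 3: offset=9 len=3
Fragment 4: offset=16 len=1
Fragment 5: offset=12 len=4
Gaps: 4-5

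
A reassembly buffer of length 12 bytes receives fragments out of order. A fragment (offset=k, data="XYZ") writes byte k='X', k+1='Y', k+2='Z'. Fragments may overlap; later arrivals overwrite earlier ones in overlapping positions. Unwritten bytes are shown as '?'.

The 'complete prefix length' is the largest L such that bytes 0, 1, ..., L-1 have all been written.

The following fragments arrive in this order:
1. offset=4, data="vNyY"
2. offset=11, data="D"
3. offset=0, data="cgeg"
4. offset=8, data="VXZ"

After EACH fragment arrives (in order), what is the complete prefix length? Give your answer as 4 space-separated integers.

Answer: 0 0 8 12

Derivation:
Fragment 1: offset=4 data="vNyY" -> buffer=????vNyY???? -> prefix_len=0
Fragment 2: offset=11 data="D" -> buffer=????vNyY???D -> prefix_len=0
Fragment 3: offset=0 data="cgeg" -> buffer=cgegvNyY???D -> prefix_len=8
Fragment 4: offset=8 data="VXZ" -> buffer=cgegvNyYVXZD -> prefix_len=12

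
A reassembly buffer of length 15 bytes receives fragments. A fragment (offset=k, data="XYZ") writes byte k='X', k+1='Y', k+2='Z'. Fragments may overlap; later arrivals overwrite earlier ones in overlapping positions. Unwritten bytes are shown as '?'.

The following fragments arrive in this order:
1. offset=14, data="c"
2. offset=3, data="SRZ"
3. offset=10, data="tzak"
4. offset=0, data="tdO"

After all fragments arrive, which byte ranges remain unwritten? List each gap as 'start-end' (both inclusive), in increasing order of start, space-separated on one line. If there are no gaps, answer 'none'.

Answer: 6-9

Derivation:
Fragment 1: offset=14 len=1
Fragment 2: offset=3 len=3
Fragment 3: offset=10 len=4
Fragment 4: offset=0 len=3
Gaps: 6-9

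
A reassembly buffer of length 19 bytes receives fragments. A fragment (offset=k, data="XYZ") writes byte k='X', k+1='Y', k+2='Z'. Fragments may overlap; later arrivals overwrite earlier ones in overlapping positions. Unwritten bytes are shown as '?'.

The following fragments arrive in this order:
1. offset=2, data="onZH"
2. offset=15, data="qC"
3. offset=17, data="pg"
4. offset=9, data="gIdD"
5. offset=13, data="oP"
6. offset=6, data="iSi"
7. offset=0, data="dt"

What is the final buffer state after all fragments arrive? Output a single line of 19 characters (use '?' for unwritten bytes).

Fragment 1: offset=2 data="onZH" -> buffer=??onZH?????????????
Fragment 2: offset=15 data="qC" -> buffer=??onZH?????????qC??
Fragment 3: offset=17 data="pg" -> buffer=??onZH?????????qCpg
Fragment 4: offset=9 data="gIdD" -> buffer=??onZH???gIdD??qCpg
Fragment 5: offset=13 data="oP" -> buffer=??onZH???gIdDoPqCpg
Fragment 6: offset=6 data="iSi" -> buffer=??onZHiSigIdDoPqCpg
Fragment 7: offset=0 data="dt" -> buffer=dtonZHiSigIdDoPqCpg

Answer: dtonZHiSigIdDoPqCpg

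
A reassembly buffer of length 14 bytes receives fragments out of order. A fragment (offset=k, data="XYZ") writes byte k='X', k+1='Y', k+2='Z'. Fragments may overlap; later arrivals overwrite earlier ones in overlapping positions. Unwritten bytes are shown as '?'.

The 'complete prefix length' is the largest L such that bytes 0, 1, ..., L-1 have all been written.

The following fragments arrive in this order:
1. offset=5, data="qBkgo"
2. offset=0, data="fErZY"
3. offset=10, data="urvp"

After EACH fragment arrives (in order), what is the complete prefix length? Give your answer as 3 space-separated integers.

Answer: 0 10 14

Derivation:
Fragment 1: offset=5 data="qBkgo" -> buffer=?????qBkgo???? -> prefix_len=0
Fragment 2: offset=0 data="fErZY" -> buffer=fErZYqBkgo???? -> prefix_len=10
Fragment 3: offset=10 data="urvp" -> buffer=fErZYqBkgourvp -> prefix_len=14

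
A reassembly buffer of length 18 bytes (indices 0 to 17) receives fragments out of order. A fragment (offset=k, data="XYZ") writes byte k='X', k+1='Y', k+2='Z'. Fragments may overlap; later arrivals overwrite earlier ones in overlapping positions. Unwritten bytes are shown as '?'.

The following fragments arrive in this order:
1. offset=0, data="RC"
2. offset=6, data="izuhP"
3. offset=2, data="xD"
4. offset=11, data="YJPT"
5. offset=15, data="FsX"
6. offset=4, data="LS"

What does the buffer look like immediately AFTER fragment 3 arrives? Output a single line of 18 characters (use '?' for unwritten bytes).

Answer: RCxD??izuhP???????

Derivation:
Fragment 1: offset=0 data="RC" -> buffer=RC????????????????
Fragment 2: offset=6 data="izuhP" -> buffer=RC????izuhP???????
Fragment 3: offset=2 data="xD" -> buffer=RCxD??izuhP???????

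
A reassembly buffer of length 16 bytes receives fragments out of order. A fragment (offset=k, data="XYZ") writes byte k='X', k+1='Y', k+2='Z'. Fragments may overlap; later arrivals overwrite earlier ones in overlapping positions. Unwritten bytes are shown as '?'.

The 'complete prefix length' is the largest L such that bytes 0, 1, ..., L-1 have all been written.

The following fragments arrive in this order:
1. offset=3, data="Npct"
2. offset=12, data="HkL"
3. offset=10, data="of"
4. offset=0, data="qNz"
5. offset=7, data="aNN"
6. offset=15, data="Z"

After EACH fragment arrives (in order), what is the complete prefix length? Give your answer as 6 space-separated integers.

Fragment 1: offset=3 data="Npct" -> buffer=???Npct????????? -> prefix_len=0
Fragment 2: offset=12 data="HkL" -> buffer=???Npct?????HkL? -> prefix_len=0
Fragment 3: offset=10 data="of" -> buffer=???Npct???ofHkL? -> prefix_len=0
Fragment 4: offset=0 data="qNz" -> buffer=qNzNpct???ofHkL? -> prefix_len=7
Fragment 5: offset=7 data="aNN" -> buffer=qNzNpctaNNofHkL? -> prefix_len=15
Fragment 6: offset=15 data="Z" -> buffer=qNzNpctaNNofHkLZ -> prefix_len=16

Answer: 0 0 0 7 15 16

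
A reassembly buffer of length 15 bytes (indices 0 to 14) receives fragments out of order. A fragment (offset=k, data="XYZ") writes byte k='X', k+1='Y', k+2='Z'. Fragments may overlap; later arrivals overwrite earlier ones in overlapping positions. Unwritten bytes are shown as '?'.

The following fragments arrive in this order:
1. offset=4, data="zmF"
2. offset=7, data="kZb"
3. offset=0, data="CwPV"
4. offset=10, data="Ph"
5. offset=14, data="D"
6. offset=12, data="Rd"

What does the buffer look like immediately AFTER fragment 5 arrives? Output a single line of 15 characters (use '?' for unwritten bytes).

Fragment 1: offset=4 data="zmF" -> buffer=????zmF????????
Fragment 2: offset=7 data="kZb" -> buffer=????zmFkZb?????
Fragment 3: offset=0 data="CwPV" -> buffer=CwPVzmFkZb?????
Fragment 4: offset=10 data="Ph" -> buffer=CwPVzmFkZbPh???
Fragment 5: offset=14 data="D" -> buffer=CwPVzmFkZbPh??D

Answer: CwPVzmFkZbPh??D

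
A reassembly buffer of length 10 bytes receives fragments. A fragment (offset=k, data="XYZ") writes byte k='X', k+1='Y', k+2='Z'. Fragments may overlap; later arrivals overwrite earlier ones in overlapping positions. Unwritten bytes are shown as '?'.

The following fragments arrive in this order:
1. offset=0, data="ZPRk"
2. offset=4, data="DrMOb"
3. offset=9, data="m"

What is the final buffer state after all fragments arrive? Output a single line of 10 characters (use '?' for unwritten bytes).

Answer: ZPRkDrMObm

Derivation:
Fragment 1: offset=0 data="ZPRk" -> buffer=ZPRk??????
Fragment 2: offset=4 data="DrMOb" -> buffer=ZPRkDrMOb?
Fragment 3: offset=9 data="m" -> buffer=ZPRkDrMObm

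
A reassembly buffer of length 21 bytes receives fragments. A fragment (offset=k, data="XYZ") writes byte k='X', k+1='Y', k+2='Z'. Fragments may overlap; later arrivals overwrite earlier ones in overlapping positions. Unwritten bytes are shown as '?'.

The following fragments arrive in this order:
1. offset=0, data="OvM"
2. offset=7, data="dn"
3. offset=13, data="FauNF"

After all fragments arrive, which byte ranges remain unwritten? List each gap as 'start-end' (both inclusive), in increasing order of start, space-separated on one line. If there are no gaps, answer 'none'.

Fragment 1: offset=0 len=3
Fragment 2: offset=7 len=2
Fragment 3: offset=13 len=5
Gaps: 3-6 9-12 18-20

Answer: 3-6 9-12 18-20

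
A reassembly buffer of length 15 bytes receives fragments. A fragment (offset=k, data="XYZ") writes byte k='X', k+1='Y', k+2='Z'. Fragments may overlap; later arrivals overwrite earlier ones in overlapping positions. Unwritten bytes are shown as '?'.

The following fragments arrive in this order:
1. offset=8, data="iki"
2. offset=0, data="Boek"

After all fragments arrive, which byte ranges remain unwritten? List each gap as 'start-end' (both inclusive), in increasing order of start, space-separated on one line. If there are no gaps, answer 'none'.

Answer: 4-7 11-14

Derivation:
Fragment 1: offset=8 len=3
Fragment 2: offset=0 len=4
Gaps: 4-7 11-14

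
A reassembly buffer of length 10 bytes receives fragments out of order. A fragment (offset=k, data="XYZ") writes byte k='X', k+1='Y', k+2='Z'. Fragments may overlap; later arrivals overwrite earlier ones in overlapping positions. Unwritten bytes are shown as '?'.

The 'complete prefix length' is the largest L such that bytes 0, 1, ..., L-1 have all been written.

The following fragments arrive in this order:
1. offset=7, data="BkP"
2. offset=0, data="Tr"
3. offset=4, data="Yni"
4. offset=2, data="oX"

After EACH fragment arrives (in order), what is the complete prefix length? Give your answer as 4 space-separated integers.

Answer: 0 2 2 10

Derivation:
Fragment 1: offset=7 data="BkP" -> buffer=???????BkP -> prefix_len=0
Fragment 2: offset=0 data="Tr" -> buffer=Tr?????BkP -> prefix_len=2
Fragment 3: offset=4 data="Yni" -> buffer=Tr??YniBkP -> prefix_len=2
Fragment 4: offset=2 data="oX" -> buffer=TroXYniBkP -> prefix_len=10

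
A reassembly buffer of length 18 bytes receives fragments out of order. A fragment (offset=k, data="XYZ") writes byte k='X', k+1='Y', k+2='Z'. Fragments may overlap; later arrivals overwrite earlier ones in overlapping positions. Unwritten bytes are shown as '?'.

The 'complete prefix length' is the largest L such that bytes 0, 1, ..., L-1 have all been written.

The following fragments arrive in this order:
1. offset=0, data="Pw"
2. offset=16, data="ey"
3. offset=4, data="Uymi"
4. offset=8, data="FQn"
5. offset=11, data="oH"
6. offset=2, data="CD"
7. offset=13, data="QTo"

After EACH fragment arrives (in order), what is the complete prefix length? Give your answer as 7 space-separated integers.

Answer: 2 2 2 2 2 13 18

Derivation:
Fragment 1: offset=0 data="Pw" -> buffer=Pw???????????????? -> prefix_len=2
Fragment 2: offset=16 data="ey" -> buffer=Pw??????????????ey -> prefix_len=2
Fragment 3: offset=4 data="Uymi" -> buffer=Pw??Uymi????????ey -> prefix_len=2
Fragment 4: offset=8 data="FQn" -> buffer=Pw??UymiFQn?????ey -> prefix_len=2
Fragment 5: offset=11 data="oH" -> buffer=Pw??UymiFQnoH???ey -> prefix_len=2
Fragment 6: offset=2 data="CD" -> buffer=PwCDUymiFQnoH???ey -> prefix_len=13
Fragment 7: offset=13 data="QTo" -> buffer=PwCDUymiFQnoHQToey -> prefix_len=18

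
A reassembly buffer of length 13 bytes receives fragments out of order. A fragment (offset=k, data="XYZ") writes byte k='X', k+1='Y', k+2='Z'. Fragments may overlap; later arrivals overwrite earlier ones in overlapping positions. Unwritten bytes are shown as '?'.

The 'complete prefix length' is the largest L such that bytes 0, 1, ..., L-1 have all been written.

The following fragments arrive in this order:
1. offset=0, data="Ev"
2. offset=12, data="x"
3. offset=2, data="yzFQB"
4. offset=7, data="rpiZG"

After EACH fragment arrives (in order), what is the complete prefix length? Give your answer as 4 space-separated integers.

Answer: 2 2 7 13

Derivation:
Fragment 1: offset=0 data="Ev" -> buffer=Ev??????????? -> prefix_len=2
Fragment 2: offset=12 data="x" -> buffer=Ev??????????x -> prefix_len=2
Fragment 3: offset=2 data="yzFQB" -> buffer=EvyzFQB?????x -> prefix_len=7
Fragment 4: offset=7 data="rpiZG" -> buffer=EvyzFQBrpiZGx -> prefix_len=13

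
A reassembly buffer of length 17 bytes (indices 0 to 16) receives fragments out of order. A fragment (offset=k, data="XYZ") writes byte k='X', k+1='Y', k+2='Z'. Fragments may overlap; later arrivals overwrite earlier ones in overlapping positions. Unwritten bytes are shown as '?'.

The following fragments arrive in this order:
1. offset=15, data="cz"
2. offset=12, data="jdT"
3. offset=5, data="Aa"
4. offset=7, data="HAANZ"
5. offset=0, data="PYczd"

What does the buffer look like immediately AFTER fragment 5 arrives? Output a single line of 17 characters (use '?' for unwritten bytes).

Answer: PYczdAaHAANZjdTcz

Derivation:
Fragment 1: offset=15 data="cz" -> buffer=???????????????cz
Fragment 2: offset=12 data="jdT" -> buffer=????????????jdTcz
Fragment 3: offset=5 data="Aa" -> buffer=?????Aa?????jdTcz
Fragment 4: offset=7 data="HAANZ" -> buffer=?????AaHAANZjdTcz
Fragment 5: offset=0 data="PYczd" -> buffer=PYczdAaHAANZjdTcz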